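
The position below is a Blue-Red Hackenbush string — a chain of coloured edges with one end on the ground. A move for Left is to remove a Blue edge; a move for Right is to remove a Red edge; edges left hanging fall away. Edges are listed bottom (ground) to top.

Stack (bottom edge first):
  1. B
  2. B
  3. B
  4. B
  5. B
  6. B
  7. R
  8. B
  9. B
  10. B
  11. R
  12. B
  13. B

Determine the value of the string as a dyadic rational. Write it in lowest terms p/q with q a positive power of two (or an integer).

B: Left { 0 }, Right { (no moves) } so simplest 1
BB: Left { 0, 1 }, Right { (no moves) } so simplest 2
BBB: Left { 0, 1, 2 }, Right { (no moves) } so simplest 3
BBBB: Left { 0, 1, 2, 3 }, Right { (no moves) } so simplest 4
BBBBB: Left { 0, 1, 2, 3, 4 }, Right { (no moves) } so simplest 5
BBBBBB: Left { 0, 1, 2, 3, 4, 5 }, Right { (no moves) } so simplest 6
BBBBBBR: Left { 0, 1, 2, 3, 4, 5 }, Right { 6 } so simplest 11/2
BBBBBBRB: Left { 0, 1, 2, 3, 4, 5, 11/2 }, Right { 6 } so simplest 23/4
BBBBBBRBB: Left { 0, 1, 2, 3, 4, 5, 11/2, 23/4 }, Right { 6 } so simplest 47/8
BBBBBBRBBB: Left { 0, 1, 2, 3, 4, 5, 11/2, 23/4, 47/8 }, Right { 6 } so simplest 95/16
BBBBBBRBBBR: Left { 0, 1, 2, 3, 4, 5, 11/2, 23/4, 47/8 }, Right { 95/16, 6 } so simplest 189/32
BBBBBBRBBBRB: Left { 0, 1, 2, 3, 4, 5, 11/2, 23/4, 47/8, 189/32 }, Right { 95/16, 6 } so simplest 379/64
BBBBBBRBBBRBB: Left { 0, 1, 2, 3, 4, 5, 11/2, 23/4, 47/8, 189/32, 379/64 }, Right { 95/16, 6 } so simplest 759/128

759/128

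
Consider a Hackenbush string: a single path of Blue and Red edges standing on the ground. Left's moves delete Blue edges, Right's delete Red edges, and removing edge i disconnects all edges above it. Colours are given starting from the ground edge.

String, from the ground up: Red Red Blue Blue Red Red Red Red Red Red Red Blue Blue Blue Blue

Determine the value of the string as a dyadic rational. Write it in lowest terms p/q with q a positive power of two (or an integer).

step 1: add Red to get R; options L={ ∅ } R={ 0 } — -1
step 2: add Red to get RR; options L={ ∅ } R={ -1, 0 } — -2
step 3: add Blue to get RRB; options L={ -2 } R={ -1, 0 } — -3/2
step 4: add Blue to get RRBB; options L={ -2, -3/2 } R={ -1, 0 } — -5/4
step 5: add Red to get RRBBR; options L={ -2, -3/2 } R={ -5/4, -1, 0 } — -11/8
step 6: add Red to get RRBBRR; options L={ -2, -3/2 } R={ -11/8, -5/4, -1, 0 } — -23/16
step 7: add Red to get RRBBRRR; options L={ -2, -3/2 } R={ -23/16, -11/8, -5/4, -1, 0 } — -47/32
step 8: add Red to get RRBBRRRR; options L={ -2, -3/2 } R={ -47/32, -23/16, -11/8, -5/4, -1, 0 } — -95/64
step 9: add Red to get RRBBRRRRR; options L={ -2, -3/2 } R={ -95/64, -47/32, -23/16, -11/8, -5/4, -1, 0 } — -191/128
step 10: add Red to get RRBBRRRRRR; options L={ -2, -3/2 } R={ -191/128, -95/64, -47/32, -23/16, -11/8, -5/4, -1, 0 } — -383/256
step 11: add Red to get RRBBRRRRRRR; options L={ -2, -3/2 } R={ -383/256, -191/128, -95/64, -47/32, -23/16, -11/8, -5/4, -1, 0 } — -767/512
step 12: add Blue to get RRBBRRRRRRRB; options L={ -2, -3/2, -767/512 } R={ -383/256, -191/128, -95/64, -47/32, -23/16, -11/8, -5/4, -1, 0 } — -1533/1024
step 13: add Blue to get RRBBRRRRRRRBB; options L={ -2, -3/2, -767/512, -1533/1024 } R={ -383/256, -191/128, -95/64, -47/32, -23/16, -11/8, -5/4, -1, 0 } — -3065/2048
step 14: add Blue to get RRBBRRRRRRRBBB; options L={ -2, -3/2, -767/512, -1533/1024, -3065/2048 } R={ -383/256, -191/128, -95/64, -47/32, -23/16, -11/8, -5/4, -1, 0 } — -6129/4096
step 15: add Blue to get RRBBRRRRRRRBBBB; options L={ -2, -3/2, -767/512, -1533/1024, -3065/2048, -6129/4096 } R={ -383/256, -191/128, -95/64, -47/32, -23/16, -11/8, -5/4, -1, 0 } — -12257/8192

-12257/8192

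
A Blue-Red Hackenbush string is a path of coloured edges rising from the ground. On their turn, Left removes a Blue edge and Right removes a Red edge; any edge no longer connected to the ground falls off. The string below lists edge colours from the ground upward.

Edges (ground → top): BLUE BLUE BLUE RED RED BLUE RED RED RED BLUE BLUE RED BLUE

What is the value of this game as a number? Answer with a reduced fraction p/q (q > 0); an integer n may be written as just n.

Prefix values for BLUE BLUE BLUE RED RED BLUE RED RED RED BLUE BLUE RED BLUE via {L|R} + simplicity:
1 of 13 · B · max L 0 · min R +∞ = 1
2 of 13 · BB · max L 1 · min R +∞ = 2
3 of 13 · BBB · max L 2 · min R +∞ = 3
4 of 13 · BBBR · max L 2 · min R 3 = 5/2
5 of 13 · BBBRR · max L 2 · min R 5/2 = 9/4
6 of 13 · BBBRRB · max L 9/4 · min R 5/2 = 19/8
7 of 13 · BBBRRBR · max L 9/4 · min R 19/8 = 37/16
8 of 13 · BBBRRBRR · max L 9/4 · min R 37/16 = 73/32
9 of 13 · BBBRRBRRR · max L 9/4 · min R 73/32 = 145/64
10 of 13 · BBBRRBRRRB · max L 145/64 · min R 73/32 = 291/128
11 of 13 · BBBRRBRRRBB · max L 291/128 · min R 73/32 = 583/256
12 of 13 · BBBRRBRRRBBR · max L 291/128 · min R 583/256 = 1165/512
13 of 13 · BBBRRBRRRBBRB · max L 1165/512 · min R 583/256 = 2331/1024

2331/1024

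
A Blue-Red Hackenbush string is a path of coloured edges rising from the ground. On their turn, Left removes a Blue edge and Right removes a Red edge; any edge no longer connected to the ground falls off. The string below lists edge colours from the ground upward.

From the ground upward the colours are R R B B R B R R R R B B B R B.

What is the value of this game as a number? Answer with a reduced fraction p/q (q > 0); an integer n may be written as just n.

-11205/8192

1 of 15 · R · max L −∞ · min R 0 — -1
2 of 15 · RR · max L −∞ · min R -1 — -2
3 of 15 · RRB · max L -2 · min R -1 — -3/2
4 of 15 · RRBB · max L -3/2 · min R -1 — -5/4
5 of 15 · RRBBR · max L -3/2 · min R -5/4 — -11/8
6 of 15 · RRBBRB · max L -11/8 · min R -5/4 — -21/16
7 of 15 · RRBBRBR · max L -11/8 · min R -21/16 — -43/32
8 of 15 · RRBBRBRR · max L -11/8 · min R -43/32 — -87/64
9 of 15 · RRBBRBRRR · max L -11/8 · min R -87/64 — -175/128
10 of 15 · RRBBRBRRRR · max L -11/8 · min R -175/128 — -351/256
11 of 15 · RRBBRBRRRRB · max L -351/256 · min R -175/128 — -701/512
12 of 15 · RRBBRBRRRRBB · max L -701/512 · min R -175/128 — -1401/1024
13 of 15 · RRBBRBRRRRBBB · max L -1401/1024 · min R -175/128 — -2801/2048
14 of 15 · RRBBRBRRRRBBBR · max L -1401/1024 · min R -2801/2048 — -5603/4096
15 of 15 · RRBBRBRRRRBBBRB · max L -5603/4096 · min R -2801/2048 — -11205/8192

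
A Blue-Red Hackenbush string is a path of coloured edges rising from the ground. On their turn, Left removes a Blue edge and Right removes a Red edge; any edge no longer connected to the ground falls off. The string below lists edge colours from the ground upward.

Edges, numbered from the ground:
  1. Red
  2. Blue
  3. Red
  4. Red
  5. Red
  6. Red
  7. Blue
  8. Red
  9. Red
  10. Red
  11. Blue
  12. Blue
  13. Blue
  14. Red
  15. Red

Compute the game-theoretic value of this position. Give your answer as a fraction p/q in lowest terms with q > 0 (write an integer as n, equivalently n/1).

-15815/16384

R: Left { · }, Right { 0 } => simplest -1
RB: Left { -1 }, Right { 0 } => simplest -1/2
RBR: Left { -1 }, Right { -1/2 0 } => simplest -3/4
RBRR: Left { -1 }, Right { -3/4 -1/2 0 } => simplest -7/8
RBRRR: Left { -1 }, Right { -7/8 -3/4 -1/2 0 } => simplest -15/16
RBRRRR: Left { -1 }, Right { -15/16 -7/8 -3/4 -1/2 0 } => simplest -31/32
RBRRRRB: Left { -1 -31/32 }, Right { -15/16 -7/8 -3/4 -1/2 0 } => simplest -61/64
RBRRRRBR: Left { -1 -31/32 }, Right { -61/64 -15/16 -7/8 -3/4 -1/2 0 } => simplest -123/128
RBRRRRBRR: Left { -1 -31/32 }, Right { -123/128 -61/64 -15/16 -7/8 -3/4 -1/2 0 } => simplest -247/256
RBRRRRBRRR: Left { -1 -31/32 }, Right { -247/256 -123/128 -61/64 -15/16 -7/8 -3/4 -1/2 0 } => simplest -495/512
RBRRRRBRRRB: Left { -1 -31/32 -495/512 }, Right { -247/256 -123/128 -61/64 -15/16 -7/8 -3/4 -1/2 0 } => simplest -989/1024
RBRRRRBRRRBB: Left { -1 -31/32 -495/512 -989/1024 }, Right { -247/256 -123/128 -61/64 -15/16 -7/8 -3/4 -1/2 0 } => simplest -1977/2048
RBRRRRBRRRBBB: Left { -1 -31/32 -495/512 -989/1024 -1977/2048 }, Right { -247/256 -123/128 -61/64 -15/16 -7/8 -3/4 -1/2 0 } => simplest -3953/4096
RBRRRRBRRRBBBR: Left { -1 -31/32 -495/512 -989/1024 -1977/2048 }, Right { -3953/4096 -247/256 -123/128 -61/64 -15/16 -7/8 -3/4 -1/2 0 } => simplest -7907/8192
RBRRRRBRRRBBBRR: Left { -1 -31/32 -495/512 -989/1024 -1977/2048 }, Right { -7907/8192 -3953/4096 -247/256 -123/128 -61/64 -15/16 -7/8 -3/4 -1/2 0 } => simplest -15815/16384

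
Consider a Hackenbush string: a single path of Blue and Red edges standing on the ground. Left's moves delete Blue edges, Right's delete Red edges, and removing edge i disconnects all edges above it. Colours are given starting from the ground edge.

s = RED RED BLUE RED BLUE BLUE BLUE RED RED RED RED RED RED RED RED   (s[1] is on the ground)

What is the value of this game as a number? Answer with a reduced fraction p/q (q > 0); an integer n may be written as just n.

-12799/8192

Build val(s[:k]) for k = 1..15, string s = RED RED BLUE RED BLUE BLUE BLUE RED RED RED RED RED RED RED RED.
val_1 [R]  L=[—]  R=[0]  → -1
val_2 [RR]  L=[—]  R=[-1 0]  → -2
val_3 [RRB]  L=[-2]  R=[-1 0]  → -3/2
val_4 [RRBR]  L=[-2]  R=[-3/2 -1 0]  → -7/4
val_5 [RRBRB]  L=[-2 -7/4]  R=[-3/2 -1 0]  → -13/8
val_6 [RRBRBB]  L=[-2 -7/4 -13/8]  R=[-3/2 -1 0]  → -25/16
val_7 [RRBRBBB]  L=[-2 -7/4 -13/8 -25/16]  R=[-3/2 -1 0]  → -49/32
val_8 [RRBRBBBR]  L=[-2 -7/4 -13/8 -25/16]  R=[-49/32 -3/2 -1 0]  → -99/64
val_9 [RRBRBBBRR]  L=[-2 -7/4 -13/8 -25/16]  R=[-99/64 -49/32 -3/2 -1 0]  → -199/128
val_10 [RRBRBBBRRR]  L=[-2 -7/4 -13/8 -25/16]  R=[-199/128 -99/64 -49/32 -3/2 -1 0]  → -399/256
val_11 [RRBRBBBRRRR]  L=[-2 -7/4 -13/8 -25/16]  R=[-399/256 -199/128 -99/64 -49/32 -3/2 -1 0]  → -799/512
val_12 [RRBRBBBRRRRR]  L=[-2 -7/4 -13/8 -25/16]  R=[-799/512 -399/256 -199/128 -99/64 -49/32 -3/2 -1 0]  → -1599/1024
val_13 [RRBRBBBRRRRRR]  L=[-2 -7/4 -13/8 -25/16]  R=[-1599/1024 -799/512 -399/256 -199/128 -99/64 -49/32 -3/2 -1 0]  → -3199/2048
val_14 [RRBRBBBRRRRRRR]  L=[-2 -7/4 -13/8 -25/16]  R=[-3199/2048 -1599/1024 -799/512 -399/256 -199/128 -99/64 -49/32 -3/2 -1 0]  → -6399/4096
val_15 [RRBRBBBRRRRRRRR]  L=[-2 -7/4 -13/8 -25/16]  R=[-6399/4096 -3199/2048 -1599/1024 -799/512 -399/256 -199/128 -99/64 -49/32 -3/2 -1 0]  → -12799/8192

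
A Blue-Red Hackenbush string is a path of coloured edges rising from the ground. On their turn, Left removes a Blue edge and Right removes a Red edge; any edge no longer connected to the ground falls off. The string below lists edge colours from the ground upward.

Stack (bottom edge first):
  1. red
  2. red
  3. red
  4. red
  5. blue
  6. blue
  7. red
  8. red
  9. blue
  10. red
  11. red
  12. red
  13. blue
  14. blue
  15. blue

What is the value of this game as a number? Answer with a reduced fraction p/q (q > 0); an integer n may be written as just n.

Build g(s[:k]) for k = 1..15, string s = red red red red blue blue red red blue red red red blue blue blue.
g_1 [r]  L=[—]  R=[0]  -> -1
g_2 [rr]  L=[—]  R=[-1,0]  -> -2
g_3 [rrr]  L=[—]  R=[-2,-1,0]  -> -3
g_4 [rrrr]  L=[—]  R=[-3,-2,-1,0]  -> -4
g_5 [rrrrb]  L=[-4]  R=[-3,-2,-1,0]  -> -7/2
g_6 [rrrrbb]  L=[-4,-7/2]  R=[-3,-2,-1,0]  -> -13/4
g_7 [rrrrbbr]  L=[-4,-7/2]  R=[-13/4,-3,-2,-1,0]  -> -27/8
g_8 [rrrrbbrr]  L=[-4,-7/2]  R=[-27/8,-13/4,-3,-2,-1,0]  -> -55/16
g_9 [rrrrbbrrb]  L=[-4,-7/2,-55/16]  R=[-27/8,-13/4,-3,-2,-1,0]  -> -109/32
g_10 [rrrrbbrrbr]  L=[-4,-7/2,-55/16]  R=[-109/32,-27/8,-13/4,-3,-2,-1,0]  -> -219/64
g_11 [rrrrbbrrbrr]  L=[-4,-7/2,-55/16]  R=[-219/64,-109/32,-27/8,-13/4,-3,-2,-1,0]  -> -439/128
g_12 [rrrrbbrrbrrr]  L=[-4,-7/2,-55/16]  R=[-439/128,-219/64,-109/32,-27/8,-13/4,-3,-2,-1,0]  -> -879/256
g_13 [rrrrbbrrbrrrb]  L=[-4,-7/2,-55/16,-879/256]  R=[-439/128,-219/64,-109/32,-27/8,-13/4,-3,-2,-1,0]  -> -1757/512
g_14 [rrrrbbrrbrrrbb]  L=[-4,-7/2,-55/16,-879/256,-1757/512]  R=[-439/128,-219/64,-109/32,-27/8,-13/4,-3,-2,-1,0]  -> -3513/1024
g_15 [rrrrbbrrbrrrbbb]  L=[-4,-7/2,-55/16,-879/256,-1757/512,-3513/1024]  R=[-439/128,-219/64,-109/32,-27/8,-13/4,-3,-2,-1,0]  -> -7025/2048

-7025/2048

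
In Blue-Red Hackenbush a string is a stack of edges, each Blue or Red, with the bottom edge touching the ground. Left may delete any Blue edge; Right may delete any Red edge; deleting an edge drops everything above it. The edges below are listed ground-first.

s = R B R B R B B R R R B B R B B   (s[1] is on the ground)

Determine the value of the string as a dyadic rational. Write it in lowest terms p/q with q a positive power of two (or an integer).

value(R) = { · | 0 } so -1
value(RB) = { -1 | 0 } so -1/2
value(RBR) = { -1 | -1/2 0 } so -3/4
value(RBRB) = { -1 -3/4 | -1/2 0 } so -5/8
value(RBRBR) = { -1 -3/4 | -5/8 -1/2 0 } so -11/16
value(RBRBRB) = { -1 -3/4 -11/16 | -5/8 -1/2 0 } so -21/32
value(RBRBRBB) = { -1 -3/4 -11/16 -21/32 | -5/8 -1/2 0 } so -41/64
value(RBRBRBBR) = { -1 -3/4 -11/16 -21/32 | -41/64 -5/8 -1/2 0 } so -83/128
value(RBRBRBBRR) = { -1 -3/4 -11/16 -21/32 | -83/128 -41/64 -5/8 -1/2 0 } so -167/256
value(RBRBRBBRRR) = { -1 -3/4 -11/16 -21/32 | -167/256 -83/128 -41/64 -5/8 -1/2 0 } so -335/512
value(RBRBRBBRRRB) = { -1 -3/4 -11/16 -21/32 -335/512 | -167/256 -83/128 -41/64 -5/8 -1/2 0 } so -669/1024
value(RBRBRBBRRRBB) = { -1 -3/4 -11/16 -21/32 -335/512 -669/1024 | -167/256 -83/128 -41/64 -5/8 -1/2 0 } so -1337/2048
value(RBRBRBBRRRBBR) = { -1 -3/4 -11/16 -21/32 -335/512 -669/1024 | -1337/2048 -167/256 -83/128 -41/64 -5/8 -1/2 0 } so -2675/4096
value(RBRBRBBRRRBBRB) = { -1 -3/4 -11/16 -21/32 -335/512 -669/1024 -2675/4096 | -1337/2048 -167/256 -83/128 -41/64 -5/8 -1/2 0 } so -5349/8192
value(RBRBRBBRRRBBRBB) = { -1 -3/4 -11/16 -21/32 -335/512 -669/1024 -2675/4096 -5349/8192 | -1337/2048 -167/256 -83/128 -41/64 -5/8 -1/2 0 } so -10697/16384

-10697/16384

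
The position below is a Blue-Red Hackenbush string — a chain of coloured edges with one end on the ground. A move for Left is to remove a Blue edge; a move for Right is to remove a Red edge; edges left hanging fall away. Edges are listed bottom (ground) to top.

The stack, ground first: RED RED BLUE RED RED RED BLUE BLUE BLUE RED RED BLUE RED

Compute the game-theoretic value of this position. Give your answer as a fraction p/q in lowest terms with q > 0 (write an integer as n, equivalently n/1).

1 of 13 · R · max L −∞ · min R 0 -> -1
2 of 13 · RR · max L −∞ · min R -1 -> -2
3 of 13 · RRB · max L -2 · min R -1 -> -3/2
4 of 13 · RRBR · max L -2 · min R -3/2 -> -7/4
5 of 13 · RRBRR · max L -2 · min R -7/4 -> -15/8
6 of 13 · RRBRRR · max L -2 · min R -15/8 -> -31/16
7 of 13 · RRBRRRB · max L -31/16 · min R -15/8 -> -61/32
8 of 13 · RRBRRRBB · max L -61/32 · min R -15/8 -> -121/64
9 of 13 · RRBRRRBBB · max L -121/64 · min R -15/8 -> -241/128
10 of 13 · RRBRRRBBBR · max L -121/64 · min R -241/128 -> -483/256
11 of 13 · RRBRRRBBBRR · max L -121/64 · min R -483/256 -> -967/512
12 of 13 · RRBRRRBBBRRB · max L -967/512 · min R -483/256 -> -1933/1024
13 of 13 · RRBRRRBBBRRBR · max L -967/512 · min R -1933/1024 -> -3867/2048

-3867/2048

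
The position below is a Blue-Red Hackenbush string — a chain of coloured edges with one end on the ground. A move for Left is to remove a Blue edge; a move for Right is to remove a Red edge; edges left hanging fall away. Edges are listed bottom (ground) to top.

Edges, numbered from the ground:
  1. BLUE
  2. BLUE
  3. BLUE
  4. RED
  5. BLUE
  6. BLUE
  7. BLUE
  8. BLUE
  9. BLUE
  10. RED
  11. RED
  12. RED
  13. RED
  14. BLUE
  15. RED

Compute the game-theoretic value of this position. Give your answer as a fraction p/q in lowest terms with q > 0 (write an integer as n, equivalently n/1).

v(B) = { 0 |  } → 1
v(BB) = { 0 1 |  } → 2
v(BBB) = { 0 1 2 |  } → 3
v(BBBR) = { 0 1 2 | 3 } → 5/2
v(BBBRB) = { 0 1 2 5/2 | 3 } → 11/4
v(BBBRBB) = { 0 1 2 5/2 11/4 | 3 } → 23/8
v(BBBRBBB) = { 0 1 2 5/2 11/4 23/8 | 3 } → 47/16
v(BBBRBBBB) = { 0 1 2 5/2 11/4 23/8 47/16 | 3 } → 95/32
v(BBBRBBBBB) = { 0 1 2 5/2 11/4 23/8 47/16 95/32 | 3 } → 191/64
v(BBBRBBBBBR) = { 0 1 2 5/2 11/4 23/8 47/16 95/32 | 191/64 3 } → 381/128
v(BBBRBBBBBRR) = { 0 1 2 5/2 11/4 23/8 47/16 95/32 | 381/128 191/64 3 } → 761/256
v(BBBRBBBBBRRR) = { 0 1 2 5/2 11/4 23/8 47/16 95/32 | 761/256 381/128 191/64 3 } → 1521/512
v(BBBRBBBBBRRRR) = { 0 1 2 5/2 11/4 23/8 47/16 95/32 | 1521/512 761/256 381/128 191/64 3 } → 3041/1024
v(BBBRBBBBBRRRRB) = { 0 1 2 5/2 11/4 23/8 47/16 95/32 3041/1024 | 1521/512 761/256 381/128 191/64 3 } → 6083/2048
v(BBBRBBBBBRRRRBR) = { 0 1 2 5/2 11/4 23/8 47/16 95/32 3041/1024 | 6083/2048 1521/512 761/256 381/128 191/64 3 } → 12165/4096

12165/4096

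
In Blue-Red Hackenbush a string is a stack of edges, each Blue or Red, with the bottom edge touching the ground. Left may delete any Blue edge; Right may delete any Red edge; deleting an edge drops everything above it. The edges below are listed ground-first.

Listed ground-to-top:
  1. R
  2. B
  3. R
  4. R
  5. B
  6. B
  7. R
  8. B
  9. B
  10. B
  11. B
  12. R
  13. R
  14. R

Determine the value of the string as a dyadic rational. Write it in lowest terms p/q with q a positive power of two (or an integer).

G_1 [R]  L=[·]  R=[0]  ⇒ -1
G_2 [RB]  L=[-1]  R=[0]  ⇒ -1/2
G_3 [RBR]  L=[-1]  R=[-1/2; 0]  ⇒ -3/4
G_4 [RBRR]  L=[-1]  R=[-3/4; -1/2; 0]  ⇒ -7/8
G_5 [RBRRB]  L=[-1; -7/8]  R=[-3/4; -1/2; 0]  ⇒ -13/16
G_6 [RBRRBB]  L=[-1; -7/8; -13/16]  R=[-3/4; -1/2; 0]  ⇒ -25/32
G_7 [RBRRBBR]  L=[-1; -7/8; -13/16]  R=[-25/32; -3/4; -1/2; 0]  ⇒ -51/64
G_8 [RBRRBBRB]  L=[-1; -7/8; -13/16; -51/64]  R=[-25/32; -3/4; -1/2; 0]  ⇒ -101/128
G_9 [RBRRBBRBB]  L=[-1; -7/8; -13/16; -51/64; -101/128]  R=[-25/32; -3/4; -1/2; 0]  ⇒ -201/256
G_10 [RBRRBBRBBB]  L=[-1; -7/8; -13/16; -51/64; -101/128; -201/256]  R=[-25/32; -3/4; -1/2; 0]  ⇒ -401/512
G_11 [RBRRBBRBBBB]  L=[-1; -7/8; -13/16; -51/64; -101/128; -201/256; -401/512]  R=[-25/32; -3/4; -1/2; 0]  ⇒ -801/1024
G_12 [RBRRBBRBBBBR]  L=[-1; -7/8; -13/16; -51/64; -101/128; -201/256; -401/512]  R=[-801/1024; -25/32; -3/4; -1/2; 0]  ⇒ -1603/2048
G_13 [RBRRBBRBBBBRR]  L=[-1; -7/8; -13/16; -51/64; -101/128; -201/256; -401/512]  R=[-1603/2048; -801/1024; -25/32; -3/4; -1/2; 0]  ⇒ -3207/4096
G_14 [RBRRBBRBBBBRRR]  L=[-1; -7/8; -13/16; -51/64; -101/128; -201/256; -401/512]  R=[-3207/4096; -1603/2048; -801/1024; -25/32; -3/4; -1/2; 0]  ⇒ -6415/8192

-6415/8192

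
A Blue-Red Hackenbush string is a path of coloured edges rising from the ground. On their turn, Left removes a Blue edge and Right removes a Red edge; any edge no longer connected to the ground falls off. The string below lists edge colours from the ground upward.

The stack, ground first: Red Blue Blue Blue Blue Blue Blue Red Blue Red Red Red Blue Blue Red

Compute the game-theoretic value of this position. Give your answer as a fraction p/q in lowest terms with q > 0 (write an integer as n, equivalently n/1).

-371/16384

Recurse on prefixes of the 15-edge string Red Blue Blue Blue Blue Blue Blue Red Blue Red Red Red Blue Blue Red:
v(R) = { ∅ | 0 } gives -1
v(RB) = { -1 | 0 } gives -1/2
v(RBB) = { -1; -1/2 | 0 } gives -1/4
v(RBBB) = { -1; -1/2; -1/4 | 0 } gives -1/8
v(RBBBB) = { -1; -1/2; -1/4; -1/8 | 0 } gives -1/16
v(RBBBBB) = { -1; -1/2; -1/4; -1/8; -1/16 | 0 } gives -1/32
v(RBBBBBB) = { -1; -1/2; -1/4; -1/8; -1/16; -1/32 | 0 } gives -1/64
v(RBBBBBBR) = { -1; -1/2; -1/4; -1/8; -1/16; -1/32 | -1/64; 0 } gives -3/128
v(RBBBBBBRB) = { -1; -1/2; -1/4; -1/8; -1/16; -1/32; -3/128 | -1/64; 0 } gives -5/256
v(RBBBBBBRBR) = { -1; -1/2; -1/4; -1/8; -1/16; -1/32; -3/128 | -5/256; -1/64; 0 } gives -11/512
v(RBBBBBBRBRR) = { -1; -1/2; -1/4; -1/8; -1/16; -1/32; -3/128 | -11/512; -5/256; -1/64; 0 } gives -23/1024
v(RBBBBBBRBRRR) = { -1; -1/2; -1/4; -1/8; -1/16; -1/32; -3/128 | -23/1024; -11/512; -5/256; -1/64; 0 } gives -47/2048
v(RBBBBBBRBRRRB) = { -1; -1/2; -1/4; -1/8; -1/16; -1/32; -3/128; -47/2048 | -23/1024; -11/512; -5/256; -1/64; 0 } gives -93/4096
v(RBBBBBBRBRRRBB) = { -1; -1/2; -1/4; -1/8; -1/16; -1/32; -3/128; -47/2048; -93/4096 | -23/1024; -11/512; -5/256; -1/64; 0 } gives -185/8192
v(RBBBBBBRBRRRBBR) = { -1; -1/2; -1/4; -1/8; -1/16; -1/32; -3/128; -47/2048; -93/4096 | -185/8192; -23/1024; -11/512; -5/256; -1/64; 0 } gives -371/16384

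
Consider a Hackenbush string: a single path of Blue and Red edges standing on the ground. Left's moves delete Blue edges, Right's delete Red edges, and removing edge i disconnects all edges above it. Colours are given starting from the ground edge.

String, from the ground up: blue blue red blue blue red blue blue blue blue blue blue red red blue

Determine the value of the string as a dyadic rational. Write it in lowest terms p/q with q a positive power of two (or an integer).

v(b) = { 0 | — } so 1
v(bb) = { 0,1 | — } so 2
v(bbr) = { 0,1 | 2 } so 3/2
v(bbrb) = { 0,1,3/2 | 2 } so 7/4
v(bbrbb) = { 0,1,3/2,7/4 | 2 } so 15/8
v(bbrbbr) = { 0,1,3/2,7/4 | 15/8,2 } so 29/16
v(bbrbbrb) = { 0,1,3/2,7/4,29/16 | 15/8,2 } so 59/32
v(bbrbbrbb) = { 0,1,3/2,7/4,29/16,59/32 | 15/8,2 } so 119/64
v(bbrbbrbbb) = { 0,1,3/2,7/4,29/16,59/32,119/64 | 15/8,2 } so 239/128
v(bbrbbrbbbb) = { 0,1,3/2,7/4,29/16,59/32,119/64,239/128 | 15/8,2 } so 479/256
v(bbrbbrbbbbb) = { 0,1,3/2,7/4,29/16,59/32,119/64,239/128,479/256 | 15/8,2 } so 959/512
v(bbrbbrbbbbbb) = { 0,1,3/2,7/4,29/16,59/32,119/64,239/128,479/256,959/512 | 15/8,2 } so 1919/1024
v(bbrbbrbbbbbbr) = { 0,1,3/2,7/4,29/16,59/32,119/64,239/128,479/256,959/512 | 1919/1024,15/8,2 } so 3837/2048
v(bbrbbrbbbbbbrr) = { 0,1,3/2,7/4,29/16,59/32,119/64,239/128,479/256,959/512 | 3837/2048,1919/1024,15/8,2 } so 7673/4096
v(bbrbbrbbbbbbrrb) = { 0,1,3/2,7/4,29/16,59/32,119/64,239/128,479/256,959/512,7673/4096 | 3837/2048,1919/1024,15/8,2 } so 15347/8192

15347/8192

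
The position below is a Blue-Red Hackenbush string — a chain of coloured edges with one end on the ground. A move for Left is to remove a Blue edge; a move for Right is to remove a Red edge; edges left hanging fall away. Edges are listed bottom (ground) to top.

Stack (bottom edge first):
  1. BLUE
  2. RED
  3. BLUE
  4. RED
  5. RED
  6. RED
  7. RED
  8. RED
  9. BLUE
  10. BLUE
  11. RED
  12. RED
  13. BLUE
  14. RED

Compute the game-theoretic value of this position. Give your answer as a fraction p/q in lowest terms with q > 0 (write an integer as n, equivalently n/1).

4197/8192

Recurse on prefixes of the 14-edge string BLUE RED BLUE RED RED RED RED RED BLUE BLUE RED RED BLUE RED:
edge 1 of 14 (BLUE): { 0 | ∅ } → 1
edge 2 of 14 (RED): { 0 | 1 } → 1/2
edge 3 of 14 (BLUE): { 0,1/2 | 1 } → 3/4
edge 4 of 14 (RED): { 0,1/2 | 3/4,1 } → 5/8
edge 5 of 14 (RED): { 0,1/2 | 5/8,3/4,1 } → 9/16
edge 6 of 14 (RED): { 0,1/2 | 9/16,5/8,3/4,1 } → 17/32
edge 7 of 14 (RED): { 0,1/2 | 17/32,9/16,5/8,3/4,1 } → 33/64
edge 8 of 14 (RED): { 0,1/2 | 33/64,17/32,9/16,5/8,3/4,1 } → 65/128
edge 9 of 14 (BLUE): { 0,1/2,65/128 | 33/64,17/32,9/16,5/8,3/4,1 } → 131/256
edge 10 of 14 (BLUE): { 0,1/2,65/128,131/256 | 33/64,17/32,9/16,5/8,3/4,1 } → 263/512
edge 11 of 14 (RED): { 0,1/2,65/128,131/256 | 263/512,33/64,17/32,9/16,5/8,3/4,1 } → 525/1024
edge 12 of 14 (RED): { 0,1/2,65/128,131/256 | 525/1024,263/512,33/64,17/32,9/16,5/8,3/4,1 } → 1049/2048
edge 13 of 14 (BLUE): { 0,1/2,65/128,131/256,1049/2048 | 525/1024,263/512,33/64,17/32,9/16,5/8,3/4,1 } → 2099/4096
edge 14 of 14 (RED): { 0,1/2,65/128,131/256,1049/2048 | 2099/4096,525/1024,263/512,33/64,17/32,9/16,5/8,3/4,1 } → 4197/8192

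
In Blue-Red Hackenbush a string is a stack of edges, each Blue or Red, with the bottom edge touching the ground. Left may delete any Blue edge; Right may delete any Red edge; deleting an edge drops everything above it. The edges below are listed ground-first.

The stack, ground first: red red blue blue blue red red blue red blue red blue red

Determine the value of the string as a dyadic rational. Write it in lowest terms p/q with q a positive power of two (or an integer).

edge 1 of 13 (red): { — | 0 } gives -1
edge 2 of 13 (red): { — | -1; 0 } gives -2
edge 3 of 13 (blue): { -2 | -1; 0 } gives -3/2
edge 4 of 13 (blue): { -2; -3/2 | -1; 0 } gives -5/4
edge 5 of 13 (blue): { -2; -3/2; -5/4 | -1; 0 } gives -9/8
edge 6 of 13 (red): { -2; -3/2; -5/4 | -9/8; -1; 0 } gives -19/16
edge 7 of 13 (red): { -2; -3/2; -5/4 | -19/16; -9/8; -1; 0 } gives -39/32
edge 8 of 13 (blue): { -2; -3/2; -5/4; -39/32 | -19/16; -9/8; -1; 0 } gives -77/64
edge 9 of 13 (red): { -2; -3/2; -5/4; -39/32 | -77/64; -19/16; -9/8; -1; 0 } gives -155/128
edge 10 of 13 (blue): { -2; -3/2; -5/4; -39/32; -155/128 | -77/64; -19/16; -9/8; -1; 0 } gives -309/256
edge 11 of 13 (red): { -2; -3/2; -5/4; -39/32; -155/128 | -309/256; -77/64; -19/16; -9/8; -1; 0 } gives -619/512
edge 12 of 13 (blue): { -2; -3/2; -5/4; -39/32; -155/128; -619/512 | -309/256; -77/64; -19/16; -9/8; -1; 0 } gives -1237/1024
edge 13 of 13 (red): { -2; -3/2; -5/4; -39/32; -155/128; -619/512 | -1237/1024; -309/256; -77/64; -19/16; -9/8; -1; 0 } gives -2475/2048

-2475/2048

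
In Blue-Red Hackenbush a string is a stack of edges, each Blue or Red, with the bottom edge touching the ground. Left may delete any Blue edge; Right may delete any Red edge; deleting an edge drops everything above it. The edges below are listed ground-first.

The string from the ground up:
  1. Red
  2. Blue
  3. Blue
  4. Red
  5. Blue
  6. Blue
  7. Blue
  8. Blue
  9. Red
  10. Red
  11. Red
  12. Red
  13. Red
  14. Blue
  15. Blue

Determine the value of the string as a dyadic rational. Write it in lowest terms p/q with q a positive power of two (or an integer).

Build G(s[:k]) for k = 1..15, string s = Red Blue Blue Red Blue Blue Blue Blue Red Red Red Red Red Blue Blue.
edge 1 of 15 (Red): { (no moves) | 0 } ⇒ -1
edge 2 of 15 (Blue): { -1 | 0 } ⇒ -1/2
edge 3 of 15 (Blue): { -1, -1/2 | 0 } ⇒ -1/4
edge 4 of 15 (Red): { -1, -1/2 | -1/4, 0 } ⇒ -3/8
edge 5 of 15 (Blue): { -1, -1/2, -3/8 | -1/4, 0 } ⇒ -5/16
edge 6 of 15 (Blue): { -1, -1/2, -3/8, -5/16 | -1/4, 0 } ⇒ -9/32
edge 7 of 15 (Blue): { -1, -1/2, -3/8, -5/16, -9/32 | -1/4, 0 } ⇒ -17/64
edge 8 of 15 (Blue): { -1, -1/2, -3/8, -5/16, -9/32, -17/64 | -1/4, 0 } ⇒ -33/128
edge 9 of 15 (Red): { -1, -1/2, -3/8, -5/16, -9/32, -17/64 | -33/128, -1/4, 0 } ⇒ -67/256
edge 10 of 15 (Red): { -1, -1/2, -3/8, -5/16, -9/32, -17/64 | -67/256, -33/128, -1/4, 0 } ⇒ -135/512
edge 11 of 15 (Red): { -1, -1/2, -3/8, -5/16, -9/32, -17/64 | -135/512, -67/256, -33/128, -1/4, 0 } ⇒ -271/1024
edge 12 of 15 (Red): { -1, -1/2, -3/8, -5/16, -9/32, -17/64 | -271/1024, -135/512, -67/256, -33/128, -1/4, 0 } ⇒ -543/2048
edge 13 of 15 (Red): { -1, -1/2, -3/8, -5/16, -9/32, -17/64 | -543/2048, -271/1024, -135/512, -67/256, -33/128, -1/4, 0 } ⇒ -1087/4096
edge 14 of 15 (Blue): { -1, -1/2, -3/8, -5/16, -9/32, -17/64, -1087/4096 | -543/2048, -271/1024, -135/512, -67/256, -33/128, -1/4, 0 } ⇒ -2173/8192
edge 15 of 15 (Blue): { -1, -1/2, -3/8, -5/16, -9/32, -17/64, -1087/4096, -2173/8192 | -543/2048, -271/1024, -135/512, -67/256, -33/128, -1/4, 0 } ⇒ -4345/16384

-4345/16384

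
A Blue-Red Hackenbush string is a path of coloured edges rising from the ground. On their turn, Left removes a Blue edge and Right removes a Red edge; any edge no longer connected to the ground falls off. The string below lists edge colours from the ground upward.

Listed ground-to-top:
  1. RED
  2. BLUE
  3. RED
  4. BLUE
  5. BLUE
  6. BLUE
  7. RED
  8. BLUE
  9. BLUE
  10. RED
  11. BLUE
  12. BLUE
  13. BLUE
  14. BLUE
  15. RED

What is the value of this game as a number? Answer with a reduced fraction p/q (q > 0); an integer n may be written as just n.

Recurse on prefixes of the 15-edge string RED BLUE RED BLUE BLUE BLUE RED BLUE BLUE RED BLUE BLUE BLUE BLUE RED:
G(R) = { ∅ | 0 } gives -1
G(RB) = { -1 | 0 } gives -1/2
G(RBR) = { -1 | -1/2, 0 } gives -3/4
G(RBRB) = { -1, -3/4 | -1/2, 0 } gives -5/8
G(RBRBB) = { -1, -3/4, -5/8 | -1/2, 0 } gives -9/16
G(RBRBBB) = { -1, -3/4, -5/8, -9/16 | -1/2, 0 } gives -17/32
G(RBRBBBR) = { -1, -3/4, -5/8, -9/16 | -17/32, -1/2, 0 } gives -35/64
G(RBRBBBRB) = { -1, -3/4, -5/8, -9/16, -35/64 | -17/32, -1/2, 0 } gives -69/128
G(RBRBBBRBB) = { -1, -3/4, -5/8, -9/16, -35/64, -69/128 | -17/32, -1/2, 0 } gives -137/256
G(RBRBBBRBBR) = { -1, -3/4, -5/8, -9/16, -35/64, -69/128 | -137/256, -17/32, -1/2, 0 } gives -275/512
G(RBRBBBRBBRB) = { -1, -3/4, -5/8, -9/16, -35/64, -69/128, -275/512 | -137/256, -17/32, -1/2, 0 } gives -549/1024
G(RBRBBBRBBRBB) = { -1, -3/4, -5/8, -9/16, -35/64, -69/128, -275/512, -549/1024 | -137/256, -17/32, -1/2, 0 } gives -1097/2048
G(RBRBBBRBBRBBB) = { -1, -3/4, -5/8, -9/16, -35/64, -69/128, -275/512, -549/1024, -1097/2048 | -137/256, -17/32, -1/2, 0 } gives -2193/4096
G(RBRBBBRBBRBBBB) = { -1, -3/4, -5/8, -9/16, -35/64, -69/128, -275/512, -549/1024, -1097/2048, -2193/4096 | -137/256, -17/32, -1/2, 0 } gives -4385/8192
G(RBRBBBRBBRBBBBR) = { -1, -3/4, -5/8, -9/16, -35/64, -69/128, -275/512, -549/1024, -1097/2048, -2193/4096 | -4385/8192, -137/256, -17/32, -1/2, 0 } gives -8771/16384

-8771/16384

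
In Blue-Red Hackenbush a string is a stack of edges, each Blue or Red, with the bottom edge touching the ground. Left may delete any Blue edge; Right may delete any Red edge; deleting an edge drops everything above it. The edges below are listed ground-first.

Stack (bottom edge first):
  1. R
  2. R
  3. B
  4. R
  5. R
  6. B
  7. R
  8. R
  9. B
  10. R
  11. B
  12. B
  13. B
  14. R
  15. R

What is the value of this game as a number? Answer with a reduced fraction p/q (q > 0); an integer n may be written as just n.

Prefix values for R R B R R B R R B R B B B R R via {L|R} + simplicity:
G_1 [R]  L=[·]  R=[0]  — -1
G_2 [RR]  L=[·]  R=[-1 0]  — -2
G_3 [RRB]  L=[-2]  R=[-1 0]  — -3/2
G_4 [RRBR]  L=[-2]  R=[-3/2 -1 0]  — -7/4
G_5 [RRBRR]  L=[-2]  R=[-7/4 -3/2 -1 0]  — -15/8
G_6 [RRBRRB]  L=[-2 -15/8]  R=[-7/4 -3/2 -1 0]  — -29/16
G_7 [RRBRRBR]  L=[-2 -15/8]  R=[-29/16 -7/4 -3/2 -1 0]  — -59/32
G_8 [RRBRRBRR]  L=[-2 -15/8]  R=[-59/32 -29/16 -7/4 -3/2 -1 0]  — -119/64
G_9 [RRBRRBRRB]  L=[-2 -15/8 -119/64]  R=[-59/32 -29/16 -7/4 -3/2 -1 0]  — -237/128
G_10 [RRBRRBRRBR]  L=[-2 -15/8 -119/64]  R=[-237/128 -59/32 -29/16 -7/4 -3/2 -1 0]  — -475/256
G_11 [RRBRRBRRBRB]  L=[-2 -15/8 -119/64 -475/256]  R=[-237/128 -59/32 -29/16 -7/4 -3/2 -1 0]  — -949/512
G_12 [RRBRRBRRBRBB]  L=[-2 -15/8 -119/64 -475/256 -949/512]  R=[-237/128 -59/32 -29/16 -7/4 -3/2 -1 0]  — -1897/1024
G_13 [RRBRRBRRBRBBB]  L=[-2 -15/8 -119/64 -475/256 -949/512 -1897/1024]  R=[-237/128 -59/32 -29/16 -7/4 -3/2 -1 0]  — -3793/2048
G_14 [RRBRRBRRBRBBBR]  L=[-2 -15/8 -119/64 -475/256 -949/512 -1897/1024]  R=[-3793/2048 -237/128 -59/32 -29/16 -7/4 -3/2 -1 0]  — -7587/4096
G_15 [RRBRRBRRBRBBBRR]  L=[-2 -15/8 -119/64 -475/256 -949/512 -1897/1024]  R=[-7587/4096 -3793/2048 -237/128 -59/32 -29/16 -7/4 -3/2 -1 0]  — -15175/8192

-15175/8192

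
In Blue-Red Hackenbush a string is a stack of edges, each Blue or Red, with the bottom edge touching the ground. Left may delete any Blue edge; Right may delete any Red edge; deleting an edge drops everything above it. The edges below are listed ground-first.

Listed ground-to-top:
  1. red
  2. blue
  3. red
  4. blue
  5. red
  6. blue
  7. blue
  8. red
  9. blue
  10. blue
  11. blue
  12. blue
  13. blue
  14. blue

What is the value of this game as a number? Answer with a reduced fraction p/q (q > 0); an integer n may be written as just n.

Prefix values for red blue red blue red blue blue red blue blue blue blue blue blue via {L|R} + simplicity:
r: Left { · }, Right { 0 } so simplest -1
rb: Left { -1 }, Right { 0 } so simplest -1/2
rbr: Left { -1 }, Right { -1/2,0 } so simplest -3/4
rbrb: Left { -1,-3/4 }, Right { -1/2,0 } so simplest -5/8
rbrbr: Left { -1,-3/4 }, Right { -5/8,-1/2,0 } so simplest -11/16
rbrbrb: Left { -1,-3/4,-11/16 }, Right { -5/8,-1/2,0 } so simplest -21/32
rbrbrbb: Left { -1,-3/4,-11/16,-21/32 }, Right { -5/8,-1/2,0 } so simplest -41/64
rbrbrbbr: Left { -1,-3/4,-11/16,-21/32 }, Right { -41/64,-5/8,-1/2,0 } so simplest -83/128
rbrbrbbrb: Left { -1,-3/4,-11/16,-21/32,-83/128 }, Right { -41/64,-5/8,-1/2,0 } so simplest -165/256
rbrbrbbrbb: Left { -1,-3/4,-11/16,-21/32,-83/128,-165/256 }, Right { -41/64,-5/8,-1/2,0 } so simplest -329/512
rbrbrbbrbbb: Left { -1,-3/4,-11/16,-21/32,-83/128,-165/256,-329/512 }, Right { -41/64,-5/8,-1/2,0 } so simplest -657/1024
rbrbrbbrbbbb: Left { -1,-3/4,-11/16,-21/32,-83/128,-165/256,-329/512,-657/1024 }, Right { -41/64,-5/8,-1/2,0 } so simplest -1313/2048
rbrbrbbrbbbbb: Left { -1,-3/4,-11/16,-21/32,-83/128,-165/256,-329/512,-657/1024,-1313/2048 }, Right { -41/64,-5/8,-1/2,0 } so simplest -2625/4096
rbrbrbbrbbbbbb: Left { -1,-3/4,-11/16,-21/32,-83/128,-165/256,-329/512,-657/1024,-1313/2048,-2625/4096 }, Right { -41/64,-5/8,-1/2,0 } so simplest -5249/8192

-5249/8192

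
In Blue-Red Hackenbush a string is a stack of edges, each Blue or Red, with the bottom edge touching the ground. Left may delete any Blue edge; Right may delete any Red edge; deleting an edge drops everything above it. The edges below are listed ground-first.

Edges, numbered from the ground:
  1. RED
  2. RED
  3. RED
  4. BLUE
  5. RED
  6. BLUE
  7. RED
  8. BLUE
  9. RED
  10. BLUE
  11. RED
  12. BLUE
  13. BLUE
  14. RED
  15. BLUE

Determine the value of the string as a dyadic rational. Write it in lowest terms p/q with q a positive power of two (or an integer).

val(R) = { · | 0 } so -1
val(RR) = { · | -1 0 } so -2
val(RRR) = { · | -2 -1 0 } so -3
val(RRRB) = { -3 | -2 -1 0 } so -5/2
val(RRRBR) = { -3 | -5/2 -2 -1 0 } so -11/4
val(RRRBRB) = { -3 -11/4 | -5/2 -2 -1 0 } so -21/8
val(RRRBRBR) = { -3 -11/4 | -21/8 -5/2 -2 -1 0 } so -43/16
val(RRRBRBRB) = { -3 -11/4 -43/16 | -21/8 -5/2 -2 -1 0 } so -85/32
val(RRRBRBRBR) = { -3 -11/4 -43/16 | -85/32 -21/8 -5/2 -2 -1 0 } so -171/64
val(RRRBRBRBRB) = { -3 -11/4 -43/16 -171/64 | -85/32 -21/8 -5/2 -2 -1 0 } so -341/128
val(RRRBRBRBRBR) = { -3 -11/4 -43/16 -171/64 | -341/128 -85/32 -21/8 -5/2 -2 -1 0 } so -683/256
val(RRRBRBRBRBRB) = { -3 -11/4 -43/16 -171/64 -683/256 | -341/128 -85/32 -21/8 -5/2 -2 -1 0 } so -1365/512
val(RRRBRBRBRBRBB) = { -3 -11/4 -43/16 -171/64 -683/256 -1365/512 | -341/128 -85/32 -21/8 -5/2 -2 -1 0 } so -2729/1024
val(RRRBRBRBRBRBBR) = { -3 -11/4 -43/16 -171/64 -683/256 -1365/512 | -2729/1024 -341/128 -85/32 -21/8 -5/2 -2 -1 0 } so -5459/2048
val(RRRBRBRBRBRBBRB) = { -3 -11/4 -43/16 -171/64 -683/256 -1365/512 -5459/2048 | -2729/1024 -341/128 -85/32 -21/8 -5/2 -2 -1 0 } so -10917/4096

-10917/4096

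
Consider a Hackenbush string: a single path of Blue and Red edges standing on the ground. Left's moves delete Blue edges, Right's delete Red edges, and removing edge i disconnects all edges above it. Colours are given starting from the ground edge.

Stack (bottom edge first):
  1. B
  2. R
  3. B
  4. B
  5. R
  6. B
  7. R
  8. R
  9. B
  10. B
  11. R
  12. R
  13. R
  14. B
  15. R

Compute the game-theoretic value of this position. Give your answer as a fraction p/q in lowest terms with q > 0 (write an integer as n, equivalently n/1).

1 of 15 · B · max L 0 · min R +∞ so 1
2 of 15 · BR · max L 0 · min R 1 so 1/2
3 of 15 · BRB · max L 1/2 · min R 1 so 3/4
4 of 15 · BRBB · max L 3/4 · min R 1 so 7/8
5 of 15 · BRBBR · max L 3/4 · min R 7/8 so 13/16
6 of 15 · BRBBRB · max L 13/16 · min R 7/8 so 27/32
7 of 15 · BRBBRBR · max L 13/16 · min R 27/32 so 53/64
8 of 15 · BRBBRBRR · max L 13/16 · min R 53/64 so 105/128
9 of 15 · BRBBRBRRB · max L 105/128 · min R 53/64 so 211/256
10 of 15 · BRBBRBRRBB · max L 211/256 · min R 53/64 so 423/512
11 of 15 · BRBBRBRRBBR · max L 211/256 · min R 423/512 so 845/1024
12 of 15 · BRBBRBRRBBRR · max L 211/256 · min R 845/1024 so 1689/2048
13 of 15 · BRBBRBRRBBRRR · max L 211/256 · min R 1689/2048 so 3377/4096
14 of 15 · BRBBRBRRBBRRRB · max L 3377/4096 · min R 1689/2048 so 6755/8192
15 of 15 · BRBBRBRRBBRRRBR · max L 3377/4096 · min R 6755/8192 so 13509/16384

13509/16384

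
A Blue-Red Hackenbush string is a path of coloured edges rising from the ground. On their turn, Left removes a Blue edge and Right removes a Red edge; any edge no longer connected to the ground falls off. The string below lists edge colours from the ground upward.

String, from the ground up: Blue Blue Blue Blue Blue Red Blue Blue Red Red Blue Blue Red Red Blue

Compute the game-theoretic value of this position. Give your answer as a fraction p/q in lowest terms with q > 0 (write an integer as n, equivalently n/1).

step 1: add Blue to get B; options L={ 0 } R={ none } ⇒ 1
step 2: add Blue to get BB; options L={ 0, 1 } R={ none } ⇒ 2
step 3: add Blue to get BBB; options L={ 0, 1, 2 } R={ none } ⇒ 3
step 4: add Blue to get BBBB; options L={ 0, 1, 2, 3 } R={ none } ⇒ 4
step 5: add Blue to get BBBBB; options L={ 0, 1, 2, 3, 4 } R={ none } ⇒ 5
step 6: add Red to get BBBBBR; options L={ 0, 1, 2, 3, 4 } R={ 5 } ⇒ 9/2
step 7: add Blue to get BBBBBRB; options L={ 0, 1, 2, 3, 4, 9/2 } R={ 5 } ⇒ 19/4
step 8: add Blue to get BBBBBRBB; options L={ 0, 1, 2, 3, 4, 9/2, 19/4 } R={ 5 } ⇒ 39/8
step 9: add Red to get BBBBBRBBR; options L={ 0, 1, 2, 3, 4, 9/2, 19/4 } R={ 39/8, 5 } ⇒ 77/16
step 10: add Red to get BBBBBRBBRR; options L={ 0, 1, 2, 3, 4, 9/2, 19/4 } R={ 77/16, 39/8, 5 } ⇒ 153/32
step 11: add Blue to get BBBBBRBBRRB; options L={ 0, 1, 2, 3, 4, 9/2, 19/4, 153/32 } R={ 77/16, 39/8, 5 } ⇒ 307/64
step 12: add Blue to get BBBBBRBBRRBB; options L={ 0, 1, 2, 3, 4, 9/2, 19/4, 153/32, 307/64 } R={ 77/16, 39/8, 5 } ⇒ 615/128
step 13: add Red to get BBBBBRBBRRBBR; options L={ 0, 1, 2, 3, 4, 9/2, 19/4, 153/32, 307/64 } R={ 615/128, 77/16, 39/8, 5 } ⇒ 1229/256
step 14: add Red to get BBBBBRBBRRBBRR; options L={ 0, 1, 2, 3, 4, 9/2, 19/4, 153/32, 307/64 } R={ 1229/256, 615/128, 77/16, 39/8, 5 } ⇒ 2457/512
step 15: add Blue to get BBBBBRBBRRBBRRB; options L={ 0, 1, 2, 3, 4, 9/2, 19/4, 153/32, 307/64, 2457/512 } R={ 1229/256, 615/128, 77/16, 39/8, 5 } ⇒ 4915/1024

4915/1024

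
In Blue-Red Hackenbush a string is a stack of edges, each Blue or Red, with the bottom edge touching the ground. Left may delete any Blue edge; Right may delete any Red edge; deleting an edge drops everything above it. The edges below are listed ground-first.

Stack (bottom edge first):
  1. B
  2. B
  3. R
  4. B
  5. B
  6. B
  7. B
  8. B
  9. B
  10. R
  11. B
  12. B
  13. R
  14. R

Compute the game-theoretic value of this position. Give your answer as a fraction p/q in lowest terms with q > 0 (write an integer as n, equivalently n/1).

1 of 14 · B · max L 0 · min R +∞ so 1
2 of 14 · BB · max L 1 · min R +∞ so 2
3 of 14 · BBR · max L 1 · min R 2 so 3/2
4 of 14 · BBRB · max L 3/2 · min R 2 so 7/4
5 of 14 · BBRBB · max L 7/4 · min R 2 so 15/8
6 of 14 · BBRBBB · max L 15/8 · min R 2 so 31/16
7 of 14 · BBRBBBB · max L 31/16 · min R 2 so 63/32
8 of 14 · BBRBBBBB · max L 63/32 · min R 2 so 127/64
9 of 14 · BBRBBBBBB · max L 127/64 · min R 2 so 255/128
10 of 14 · BBRBBBBBBR · max L 127/64 · min R 255/128 so 509/256
11 of 14 · BBRBBBBBBRB · max L 509/256 · min R 255/128 so 1019/512
12 of 14 · BBRBBBBBBRBB · max L 1019/512 · min R 255/128 so 2039/1024
13 of 14 · BBRBBBBBBRBBR · max L 1019/512 · min R 2039/1024 so 4077/2048
14 of 14 · BBRBBBBBBRBBRR · max L 1019/512 · min R 4077/2048 so 8153/4096

8153/4096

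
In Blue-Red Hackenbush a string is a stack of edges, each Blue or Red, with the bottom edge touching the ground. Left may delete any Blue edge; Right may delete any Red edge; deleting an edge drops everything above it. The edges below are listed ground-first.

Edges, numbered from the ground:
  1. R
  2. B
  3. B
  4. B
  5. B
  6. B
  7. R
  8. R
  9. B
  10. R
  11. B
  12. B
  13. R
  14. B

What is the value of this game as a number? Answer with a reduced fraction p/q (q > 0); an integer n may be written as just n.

Build val(s[:k]) for k = 1..14, string s = R B B B B B R R B R B B R B.
R: Left { none }, Right { 0 } gives simplest -1
RB: Left { -1 }, Right { 0 } gives simplest -1/2
RBB: Left { -1 -1/2 }, Right { 0 } gives simplest -1/4
RBBB: Left { -1 -1/2 -1/4 }, Right { 0 } gives simplest -1/8
RBBBB: Left { -1 -1/2 -1/4 -1/8 }, Right { 0 } gives simplest -1/16
RBBBBB: Left { -1 -1/2 -1/4 -1/8 -1/16 }, Right { 0 } gives simplest -1/32
RBBBBBR: Left { -1 -1/2 -1/4 -1/8 -1/16 }, Right { -1/32 0 } gives simplest -3/64
RBBBBBRR: Left { -1 -1/2 -1/4 -1/8 -1/16 }, Right { -3/64 -1/32 0 } gives simplest -7/128
RBBBBBRRB: Left { -1 -1/2 -1/4 -1/8 -1/16 -7/128 }, Right { -3/64 -1/32 0 } gives simplest -13/256
RBBBBBRRBR: Left { -1 -1/2 -1/4 -1/8 -1/16 -7/128 }, Right { -13/256 -3/64 -1/32 0 } gives simplest -27/512
RBBBBBRRBRB: Left { -1 -1/2 -1/4 -1/8 -1/16 -7/128 -27/512 }, Right { -13/256 -3/64 -1/32 0 } gives simplest -53/1024
RBBBBBRRBRBB: Left { -1 -1/2 -1/4 -1/8 -1/16 -7/128 -27/512 -53/1024 }, Right { -13/256 -3/64 -1/32 0 } gives simplest -105/2048
RBBBBBRRBRBBR: Left { -1 -1/2 -1/4 -1/8 -1/16 -7/128 -27/512 -53/1024 }, Right { -105/2048 -13/256 -3/64 -1/32 0 } gives simplest -211/4096
RBBBBBRRBRBBRB: Left { -1 -1/2 -1/4 -1/8 -1/16 -7/128 -27/512 -53/1024 -211/4096 }, Right { -105/2048 -13/256 -3/64 -1/32 0 } gives simplest -421/8192

-421/8192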